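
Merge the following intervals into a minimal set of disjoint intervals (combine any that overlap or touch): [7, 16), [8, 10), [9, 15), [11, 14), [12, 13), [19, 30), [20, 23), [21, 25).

[7, 16) ∪ [19, 30)

[8, 10) overlaps/touches [7, 16) → extend to [7, 16).
[9, 15) overlaps/touches [7, 16) → extend to [7, 16).
[11, 14) overlaps/touches [7, 16) → extend to [7, 16).
[12, 13) overlaps/touches [7, 16) → extend to [7, 16).
[19, 30) is disjoint → start new block.
[20, 23) overlaps/touches [19, 30) → extend to [19, 30).
[21, 25) overlaps/touches [19, 30) → extend to [19, 30).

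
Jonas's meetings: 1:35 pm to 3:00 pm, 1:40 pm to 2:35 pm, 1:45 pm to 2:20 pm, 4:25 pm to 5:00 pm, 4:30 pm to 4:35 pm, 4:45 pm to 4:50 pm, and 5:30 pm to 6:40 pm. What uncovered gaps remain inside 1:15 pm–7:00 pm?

1:15 pm-1:35 pm, 3:00 pm-4:25 pm, 5:00 pm-5:30 pm, 6:40 pm-7:00 pm

The merged coverage is 1:35 pm-3:00 pm, 4:25 pm-5:00 pm, 5:30 pm-6:40 pm.
Gaps within 1:15 pm-7:00 pm: 1:15 pm-1:35 pm, 3:00 pm-4:25 pm, 5:00 pm-5:30 pm, 6:40 pm-7:00 pm.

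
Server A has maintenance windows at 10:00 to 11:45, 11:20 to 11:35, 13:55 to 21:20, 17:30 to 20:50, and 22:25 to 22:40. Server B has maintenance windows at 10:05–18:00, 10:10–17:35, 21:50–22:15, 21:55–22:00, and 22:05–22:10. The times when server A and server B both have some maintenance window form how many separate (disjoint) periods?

Merge the first list: 10:00–11:45, 13:55–21:20, 22:25–22:40.
Merge the second list: 10:05–18:00, 21:50–22:15.
A ∩ B = 10:05–11:45, 13:55–18:00.
That is 2 disjoint pieces.

2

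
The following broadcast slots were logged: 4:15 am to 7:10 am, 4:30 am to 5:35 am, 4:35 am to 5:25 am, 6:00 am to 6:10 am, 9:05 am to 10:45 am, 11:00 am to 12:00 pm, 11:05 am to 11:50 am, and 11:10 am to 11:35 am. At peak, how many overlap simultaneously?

3

Sweep endpoints in order; track running count of active intervals.
Peak of 3 reached at 4:35 am.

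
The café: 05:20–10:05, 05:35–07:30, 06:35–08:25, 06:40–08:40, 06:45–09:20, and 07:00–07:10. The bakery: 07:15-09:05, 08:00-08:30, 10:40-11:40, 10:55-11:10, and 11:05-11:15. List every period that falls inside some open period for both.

First set merges to 05:20-10:05.
Second set merges to 07:15-09:05, 10:40-11:40.
05:20-10:05 overlaps B on 07:15-09:05.

07:15-09:05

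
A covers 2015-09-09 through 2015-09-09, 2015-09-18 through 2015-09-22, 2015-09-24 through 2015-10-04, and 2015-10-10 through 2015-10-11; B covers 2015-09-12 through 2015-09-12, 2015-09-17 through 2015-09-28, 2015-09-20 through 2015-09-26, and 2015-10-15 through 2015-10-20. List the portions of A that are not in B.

2015-09-09 through 2015-09-09, 2015-09-29 through 2015-10-04, 2015-10-10 through 2015-10-11

Merge the second list: 2015-09-12 through 2015-09-12, 2015-09-17 through 2015-09-28, 2015-10-15 through 2015-10-20.
2015-09-09 through 2015-09-09: nothing removed.
2015-09-18 through 2015-09-22: entirely removed.
2015-09-24 through 2015-10-04 \ B = 2015-09-29 through 2015-10-04.
2015-10-10 through 2015-10-11: nothing removed.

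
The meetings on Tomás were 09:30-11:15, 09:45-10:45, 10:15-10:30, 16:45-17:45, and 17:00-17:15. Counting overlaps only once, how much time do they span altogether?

2 h 45 min

Merged: 09:30–11:15, 16:45–17:45.
Lengths: 1 h 45 min + 1 h = 2 h 45 min.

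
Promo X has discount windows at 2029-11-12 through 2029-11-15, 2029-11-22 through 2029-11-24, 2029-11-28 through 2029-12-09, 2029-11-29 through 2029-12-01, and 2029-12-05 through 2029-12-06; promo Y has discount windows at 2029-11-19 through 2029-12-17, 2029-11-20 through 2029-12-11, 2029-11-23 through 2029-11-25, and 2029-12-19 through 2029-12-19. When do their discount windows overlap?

A, merged: 2029-11-12 through 2029-11-15, 2029-11-22 through 2029-11-24, 2029-11-28 through 2029-12-09.
B, merged: 2029-11-19 through 2029-12-17, 2029-12-19 through 2029-12-19.
2029-11-12 through 2029-11-15: no overlap with the second set.
2029-11-22 through 2029-11-24 meets the second set on 2029-11-22 through 2029-11-24.
2029-11-28 through 2029-12-09 meets the second set on 2029-11-28 through 2029-12-09.

2029-11-22 through 2029-11-24, 2029-11-28 through 2029-12-09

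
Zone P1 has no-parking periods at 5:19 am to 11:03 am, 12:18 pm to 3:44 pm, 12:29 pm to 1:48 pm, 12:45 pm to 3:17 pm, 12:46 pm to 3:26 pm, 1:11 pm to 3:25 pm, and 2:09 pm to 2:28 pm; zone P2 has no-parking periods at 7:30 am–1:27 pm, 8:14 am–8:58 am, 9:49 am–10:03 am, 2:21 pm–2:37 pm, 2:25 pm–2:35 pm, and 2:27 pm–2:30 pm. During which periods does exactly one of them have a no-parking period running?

Merge the first list: 5:19 am-11:03 am, 12:18 pm-3:44 pm.
Merge the second list: 7:30 am-1:27 pm, 2:21 pm-2:37 pm.
A \ B = 5:19 am-7:30 am, 1:27 pm-2:21 pm, 2:37 pm-3:44 pm.
B \ A = 11:03 am-12:18 pm.
Union of the two gives the symmetric difference.

5:19 am-7:30 am, 11:03 am-12:18 pm, 1:27 pm-2:21 pm, 2:37 pm-3:44 pm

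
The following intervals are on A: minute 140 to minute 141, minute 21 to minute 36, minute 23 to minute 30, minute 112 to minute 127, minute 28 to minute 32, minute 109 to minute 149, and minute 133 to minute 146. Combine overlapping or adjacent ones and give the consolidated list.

Sort by start: minute 21 to minute 36, minute 23 to minute 30, minute 28 to minute 32, minute 109 to minute 149, minute 112 to minute 127, minute 133 to minute 146, minute 140 to minute 141.
minute 23 to minute 30 overlaps/touches minute 21 to minute 36 → extend to minute 21 to minute 36.
minute 28 to minute 32 overlaps/touches minute 21 to minute 36 → extend to minute 21 to minute 36.
minute 109 to minute 149 is disjoint → start new block.
minute 112 to minute 127 overlaps/touches minute 109 to minute 149 → extend to minute 109 to minute 149.
minute 133 to minute 146 overlaps/touches minute 109 to minute 149 → extend to minute 109 to minute 149.
minute 140 to minute 141 overlaps/touches minute 109 to minute 149 → extend to minute 109 to minute 149.

minute 21 to minute 36, minute 109 to minute 149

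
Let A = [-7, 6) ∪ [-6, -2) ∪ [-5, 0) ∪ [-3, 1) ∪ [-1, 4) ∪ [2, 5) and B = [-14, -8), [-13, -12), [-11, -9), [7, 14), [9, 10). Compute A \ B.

Merge the first list: [-7, 6).
Merge the second list: [-14, -8), [7, 14).
[-7, 6): no B overlap → unchanged.

[-7, 6)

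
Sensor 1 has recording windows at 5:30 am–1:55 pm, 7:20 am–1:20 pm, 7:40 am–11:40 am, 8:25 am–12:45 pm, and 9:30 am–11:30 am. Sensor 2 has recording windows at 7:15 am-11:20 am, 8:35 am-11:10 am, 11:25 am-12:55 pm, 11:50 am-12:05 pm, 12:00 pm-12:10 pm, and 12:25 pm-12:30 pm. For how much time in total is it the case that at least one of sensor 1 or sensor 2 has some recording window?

First set merges to 5:30 am-1:55 pm.
Second set merges to 7:15 am-11:20 am, 11:25 am-12:55 pm.
A ∪ B = 5:30 am-1:55 pm.
Total: 8 h 25 min.

8 h 25 min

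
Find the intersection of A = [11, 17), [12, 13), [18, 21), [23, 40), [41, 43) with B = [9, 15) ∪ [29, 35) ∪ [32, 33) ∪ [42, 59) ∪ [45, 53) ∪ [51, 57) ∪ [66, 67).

[11, 15) ∪ [29, 35) ∪ [42, 43)

First set merges to [11, 17), [18, 21), [23, 40), [41, 43).
Second set merges to [9, 15), [29, 35), [42, 59), [66, 67).
[11, 17) ∩ B → [11, 15).
[18, 21) meets no B interval.
[23, 40) ∩ B → [29, 35).
[41, 43) ∩ B → [42, 43).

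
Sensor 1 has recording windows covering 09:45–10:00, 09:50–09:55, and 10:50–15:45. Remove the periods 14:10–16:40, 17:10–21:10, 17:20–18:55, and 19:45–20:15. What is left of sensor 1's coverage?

09:45-10:00, 10:50-14:10

First set merges to 09:45-10:00, 10:50-15:45.
Second set merges to 14:10-16:40, 17:10-21:10.
09:45-10:00 is untouched.
10:50-15:45 with B removed leaves 10:50-14:10.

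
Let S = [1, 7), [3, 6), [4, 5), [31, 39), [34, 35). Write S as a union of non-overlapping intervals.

[3, 6) overlaps/touches [1, 7) → extend to [1, 7).
[4, 5) overlaps/touches [1, 7) → extend to [1, 7).
[31, 39) is disjoint → start new block.
[34, 35) overlaps/touches [31, 39) → extend to [31, 39).

[1, 7) ∪ [31, 39)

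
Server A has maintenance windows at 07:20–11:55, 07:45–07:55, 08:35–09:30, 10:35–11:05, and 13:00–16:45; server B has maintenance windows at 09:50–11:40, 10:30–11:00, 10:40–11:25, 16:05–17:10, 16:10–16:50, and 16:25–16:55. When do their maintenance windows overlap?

09:50–11:40, 16:05–16:45

A, merged: 07:20–11:55, 13:00–16:45.
B, merged: 09:50–11:40, 16:05–17:10.
07:20–11:55 ∩ B → 09:50–11:40.
13:00–16:45 ∩ B → 16:05–16:45.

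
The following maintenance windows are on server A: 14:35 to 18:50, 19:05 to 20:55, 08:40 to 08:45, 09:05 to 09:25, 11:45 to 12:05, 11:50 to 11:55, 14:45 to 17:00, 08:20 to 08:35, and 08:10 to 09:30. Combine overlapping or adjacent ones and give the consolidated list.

Sort by start: 08:10-09:30, 08:20-08:35, 08:40-08:45, 09:05-09:25, 11:45-12:05, 11:50-11:55, 14:35-18:50, 14:45-17:00, 19:05-20:55.
08:20-08:35 overlaps/touches 08:10-09:30 → extend to 08:10-09:30.
08:40-08:45 overlaps/touches 08:10-09:30 → extend to 08:10-09:30.
09:05-09:25 overlaps/touches 08:10-09:30 → extend to 08:10-09:30.
11:45-12:05 is disjoint → start new block.
11:50-11:55 overlaps/touches 11:45-12:05 → extend to 11:45-12:05.
14:35-18:50 is disjoint → start new block.
14:45-17:00 overlaps/touches 14:35-18:50 → extend to 14:35-18:50.
19:05-20:55 is disjoint → start new block.

08:10-09:30, 11:45-12:05, 14:35-18:50, 19:05-20:55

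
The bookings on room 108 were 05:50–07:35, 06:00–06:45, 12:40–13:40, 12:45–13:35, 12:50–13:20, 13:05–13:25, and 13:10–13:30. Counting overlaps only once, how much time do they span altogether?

2 h 45 min

Merged: 05:50–07:35, 12:40–13:40.
Lengths: 1 h 45 min + 1 h = 2 h 45 min.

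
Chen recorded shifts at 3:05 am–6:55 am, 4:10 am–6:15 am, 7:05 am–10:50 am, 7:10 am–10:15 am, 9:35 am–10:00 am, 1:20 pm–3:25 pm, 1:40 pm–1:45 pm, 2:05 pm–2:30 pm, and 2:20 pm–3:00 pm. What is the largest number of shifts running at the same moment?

Sweep endpoints in order; track running count of active intervals.
Peak of 3 reached at 9:35 am.

3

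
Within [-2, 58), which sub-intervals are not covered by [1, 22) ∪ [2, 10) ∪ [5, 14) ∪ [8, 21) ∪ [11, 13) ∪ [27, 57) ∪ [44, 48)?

After merging, the occupied span is [1, 22), [27, 57).
Gaps within [-2, 58): [-2, 1), [22, 27), [57, 58).

[-2, 1) ∪ [22, 27) ∪ [57, 58)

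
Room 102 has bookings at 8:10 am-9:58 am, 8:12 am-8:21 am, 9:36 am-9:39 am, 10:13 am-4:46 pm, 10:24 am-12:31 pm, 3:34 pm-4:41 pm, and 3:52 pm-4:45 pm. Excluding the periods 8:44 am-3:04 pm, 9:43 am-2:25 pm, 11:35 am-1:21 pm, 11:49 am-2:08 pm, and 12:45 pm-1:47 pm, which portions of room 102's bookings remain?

8:10 am-8:44 am, 3:04 pm-4:46 pm

First set merges to 8:10 am-9:58 am, 10:13 am-4:46 pm.
Second set merges to 8:44 am-3:04 pm.
8:10 am-9:58 am with B removed leaves 8:10 am-8:44 am.
10:13 am-4:46 pm with B removed leaves 3:04 pm-4:46 pm.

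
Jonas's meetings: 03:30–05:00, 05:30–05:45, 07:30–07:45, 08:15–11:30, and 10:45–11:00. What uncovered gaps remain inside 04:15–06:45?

After merging, the occupied span is 03:30-05:00, 05:30-05:45, 07:30-07:45, 08:15-11:30.
Complement within 04:15-06:45: 05:00-05:30, 05:45-06:45.

05:00-05:30, 05:45-06:45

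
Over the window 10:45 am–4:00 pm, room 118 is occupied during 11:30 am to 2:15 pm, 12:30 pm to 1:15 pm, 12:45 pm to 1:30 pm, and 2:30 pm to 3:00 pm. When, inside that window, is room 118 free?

The merged coverage is 11:30 am–2:15 pm, 2:30 pm–3:00 pm.
Uncovered inside 10:45 am–4:00 pm: 10:45 am–11:30 am, 2:15 pm–2:30 pm, 3:00 pm–4:00 pm.

10:45 am–11:30 am, 2:15 pm–2:30 pm, 3:00 pm–4:00 pm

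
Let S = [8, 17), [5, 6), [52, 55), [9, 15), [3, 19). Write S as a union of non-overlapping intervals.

[3, 19) ∪ [52, 55)

Sort by start: [3, 19), [5, 6), [8, 17), [9, 15), [52, 55).
[5, 6) overlaps/touches [3, 19) → extend to [3, 19).
[8, 17) overlaps/touches [3, 19) → extend to [3, 19).
[9, 15) overlaps/touches [3, 19) → extend to [3, 19).
[52, 55) is disjoint → start new block.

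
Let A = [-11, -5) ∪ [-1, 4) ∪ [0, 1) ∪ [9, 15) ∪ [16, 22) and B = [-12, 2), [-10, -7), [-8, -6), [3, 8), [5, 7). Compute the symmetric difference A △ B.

A, merged: [-11, -5), [-1, 4), [9, 15), [16, 22).
B, merged: [-12, 2), [3, 8).
A but not B: [2, 3), [9, 15), [16, 22).
B but not A: [-12, -11), [-5, -1), [4, 8).
Combining gives A △ B.

[-12, -11) ∪ [-5, -1) ∪ [2, 3) ∪ [4, 8) ∪ [9, 15) ∪ [16, 22)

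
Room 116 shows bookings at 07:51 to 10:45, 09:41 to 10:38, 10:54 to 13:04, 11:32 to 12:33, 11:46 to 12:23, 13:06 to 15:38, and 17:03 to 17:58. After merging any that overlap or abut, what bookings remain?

07:51–10:45, 10:54–13:04, 13:06–15:38, 17:03–17:58

09:41–10:38 overlaps/touches 07:51–10:45 → extend to 07:51–10:45.
10:54–13:04 is disjoint → start new block.
11:32–12:33 overlaps/touches 10:54–13:04 → extend to 10:54–13:04.
11:46–12:23 overlaps/touches 10:54–13:04 → extend to 10:54–13:04.
13:06–15:38 is disjoint → start new block.
17:03–17:58 is disjoint → start new block.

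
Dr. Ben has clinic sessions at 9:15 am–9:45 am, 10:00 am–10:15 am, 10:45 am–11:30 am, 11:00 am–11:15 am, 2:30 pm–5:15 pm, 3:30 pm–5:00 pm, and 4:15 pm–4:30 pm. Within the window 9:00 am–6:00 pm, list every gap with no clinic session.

After merging, the occupied span is 9:15 am–9:45 am, 10:00 am–10:15 am, 10:45 am–11:30 am, 2:30 pm–5:15 pm.
Complement within 9:00 am–6:00 pm: 9:00 am–9:15 am, 9:45 am–10:00 am, 10:15 am–10:45 am, 11:30 am–2:30 pm, 5:15 pm–6:00 pm.

9:00 am–9:15 am, 9:45 am–10:00 am, 10:15 am–10:45 am, 11:30 am–2:30 pm, 5:15 pm–6:00 pm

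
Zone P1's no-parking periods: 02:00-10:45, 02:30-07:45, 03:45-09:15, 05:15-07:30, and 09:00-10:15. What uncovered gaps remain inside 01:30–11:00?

01:30–02:00, 10:45–11:00

The merged coverage is 02:00–10:45.
Uncovered inside 01:30–11:00: 01:30–02:00, 10:45–11:00.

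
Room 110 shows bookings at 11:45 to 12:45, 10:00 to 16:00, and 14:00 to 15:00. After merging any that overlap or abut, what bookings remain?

10:00-16:00

Sort by start: 10:00-16:00, 11:45-12:45, 14:00-15:00.
11:45-12:45 overlaps/touches 10:00-16:00 → extend to 10:00-16:00.
14:00-15:00 overlaps/touches 10:00-16:00 → extend to 10:00-16:00.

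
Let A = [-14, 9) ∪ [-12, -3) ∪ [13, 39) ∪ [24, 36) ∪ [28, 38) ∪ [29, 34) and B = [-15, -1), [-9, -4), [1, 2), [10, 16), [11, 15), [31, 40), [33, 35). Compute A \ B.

First set merges to [-14, 9), [13, 39).
Second set merges to [-15, -1), [1, 2), [10, 16), [31, 40).
[-14, 9) \ B = [-1, 1), [2, 9).
[13, 39) \ B = [16, 31).

[-1, 1) ∪ [2, 9) ∪ [16, 31)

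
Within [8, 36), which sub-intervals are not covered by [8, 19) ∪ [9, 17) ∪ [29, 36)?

After merging, the occupied span is [8, 19), [29, 36).
Uncovered inside [8, 36): [19, 29).

[19, 29)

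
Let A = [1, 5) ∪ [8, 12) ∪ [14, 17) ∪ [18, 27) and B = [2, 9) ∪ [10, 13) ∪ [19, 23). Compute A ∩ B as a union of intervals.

[1, 5) ∩ B → [2, 5).
[8, 12) ∩ B → [8, 9), [10, 12).
[14, 17) meets no B interval.
[18, 27) ∩ B → [19, 23).

[2, 5) ∪ [8, 9) ∪ [10, 12) ∪ [19, 23)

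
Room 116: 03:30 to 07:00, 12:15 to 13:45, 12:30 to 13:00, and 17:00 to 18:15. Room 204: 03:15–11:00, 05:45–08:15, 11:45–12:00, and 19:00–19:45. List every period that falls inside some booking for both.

First set merges to 03:30-07:00, 12:15-13:45, 17:00-18:15.
Second set merges to 03:15-11:00, 11:45-12:00, 19:00-19:45.
03:30-07:00 meets the second set on 03:30-07:00.
12:15-13:45: no overlap with the second set.
17:00-18:15: no overlap with the second set.

03:30-07:00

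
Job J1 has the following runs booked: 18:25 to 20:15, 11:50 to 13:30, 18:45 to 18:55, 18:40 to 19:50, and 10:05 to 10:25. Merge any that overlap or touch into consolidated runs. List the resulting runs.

10:05–10:25, 11:50–13:30, 18:25–20:15

Sort by start: 10:05–10:25, 11:50–13:30, 18:25–20:15, 18:40–19:50, 18:45–18:55.
11:50–13:30 is disjoint → start new block.
18:25–20:15 is disjoint → start new block.
18:40–19:50 overlaps/touches 18:25–20:15 → extend to 18:25–20:15.
18:45–18:55 overlaps/touches 18:25–20:15 → extend to 18:25–20:15.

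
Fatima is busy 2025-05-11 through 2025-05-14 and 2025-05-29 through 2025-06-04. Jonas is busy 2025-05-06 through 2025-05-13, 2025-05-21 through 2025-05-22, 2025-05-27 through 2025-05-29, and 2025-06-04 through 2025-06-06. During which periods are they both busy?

2025-05-11 through 2025-05-13, 2025-05-29 through 2025-05-29, 2025-06-04 through 2025-06-04

2025-05-11 through 2025-05-14 ∩ B → 2025-05-11 through 2025-05-13.
2025-05-29 through 2025-06-04 ∩ B → 2025-05-29 through 2025-05-29, 2025-06-04 through 2025-06-04.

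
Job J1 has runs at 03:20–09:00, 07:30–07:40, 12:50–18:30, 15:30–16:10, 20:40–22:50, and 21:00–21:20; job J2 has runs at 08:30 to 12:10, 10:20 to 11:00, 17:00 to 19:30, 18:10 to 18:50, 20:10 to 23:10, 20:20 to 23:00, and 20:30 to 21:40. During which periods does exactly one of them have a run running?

03:20-08:30, 09:00-12:10, 12:50-17:00, 18:30-19:30, 20:10-20:40, 22:50-23:10

Merge the first list: 03:20-09:00, 12:50-18:30, 20:40-22:50.
Merge the second list: 08:30-12:10, 17:00-19:30, 20:10-23:10.
A but not B: 03:20-08:30, 12:50-17:00.
B but not A: 09:00-12:10, 18:30-19:30, 20:10-20:40, 22:50-23:10.
Combining gives A △ B.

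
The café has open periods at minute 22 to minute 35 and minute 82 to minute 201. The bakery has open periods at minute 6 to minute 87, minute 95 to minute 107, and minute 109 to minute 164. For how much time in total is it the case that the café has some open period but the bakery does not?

47 minutes

A \ B = minute 87 to minute 95, minute 107 to minute 109, minute 164 to minute 201.
Total: 8 minutes + 2 minutes + 37 minutes = 47 minutes.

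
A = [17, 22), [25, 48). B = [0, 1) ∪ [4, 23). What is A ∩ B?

[17, 22) ∩ B → [17, 22).
[25, 48) meets no B interval.

[17, 22)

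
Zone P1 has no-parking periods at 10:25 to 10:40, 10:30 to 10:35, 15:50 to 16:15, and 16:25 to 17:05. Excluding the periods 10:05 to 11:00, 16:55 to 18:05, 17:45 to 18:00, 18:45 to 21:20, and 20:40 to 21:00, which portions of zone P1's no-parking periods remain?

A, merged: 10:25–10:40, 15:50–16:15, 16:25–17:05.
B, merged: 10:05–11:00, 16:55–18:05, 18:45–21:20.
10:25–10:40: fully covered by B → removed.
15:50–16:15: no B overlap → unchanged.
16:25–17:05 minus B → 16:25–16:55.

15:50–16:15, 16:25–16:55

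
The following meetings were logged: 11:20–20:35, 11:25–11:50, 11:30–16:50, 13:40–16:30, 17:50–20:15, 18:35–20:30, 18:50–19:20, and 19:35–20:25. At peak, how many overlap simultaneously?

Walk the sorted start/end points keeping a running depth.
The depth first hits 4 at 18:50.

4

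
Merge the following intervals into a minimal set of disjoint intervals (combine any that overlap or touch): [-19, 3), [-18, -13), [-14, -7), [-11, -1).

[-19, 3)

[-18, -13) overlaps/touches [-19, 3) → extend to [-19, 3).
[-14, -7) overlaps/touches [-19, 3) → extend to [-19, 3).
[-11, -1) overlaps/touches [-19, 3) → extend to [-19, 3).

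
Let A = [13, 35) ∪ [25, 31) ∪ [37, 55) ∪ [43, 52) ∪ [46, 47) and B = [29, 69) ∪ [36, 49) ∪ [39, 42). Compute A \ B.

[13, 29)

First set merges to [13, 35), [37, 55).
Second set merges to [29, 69).
[13, 35) with B removed leaves [13, 29).
[37, 55) lies entirely inside B → drops out.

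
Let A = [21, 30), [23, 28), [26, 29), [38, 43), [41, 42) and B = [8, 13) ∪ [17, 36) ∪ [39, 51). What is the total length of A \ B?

A, merged: [21, 30), [38, 43).
A \ B = [38, 39).
Total: 1.

1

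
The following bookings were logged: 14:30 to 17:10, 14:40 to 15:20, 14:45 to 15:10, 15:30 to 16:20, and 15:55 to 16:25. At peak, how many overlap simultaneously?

3

At 14:45, 3 of the intervals are simultaneously active.
No point has more.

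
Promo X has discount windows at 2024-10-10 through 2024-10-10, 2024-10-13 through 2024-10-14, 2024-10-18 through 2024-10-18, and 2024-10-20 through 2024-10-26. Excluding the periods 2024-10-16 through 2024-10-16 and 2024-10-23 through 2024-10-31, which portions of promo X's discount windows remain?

2024-10-10 through 2024-10-10, 2024-10-13 through 2024-10-14, 2024-10-18 through 2024-10-18, 2024-10-20 through 2024-10-22

2024-10-10 through 2024-10-10: nothing removed.
2024-10-13 through 2024-10-14: nothing removed.
2024-10-18 through 2024-10-18: nothing removed.
2024-10-20 through 2024-10-26 \ B = 2024-10-20 through 2024-10-22.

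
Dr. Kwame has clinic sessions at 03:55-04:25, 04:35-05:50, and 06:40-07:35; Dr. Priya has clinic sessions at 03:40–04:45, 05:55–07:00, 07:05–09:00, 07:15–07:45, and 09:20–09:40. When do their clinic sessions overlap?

03:55–04:25, 04:35–04:45, 06:40–07:00, 07:05–07:35

Second set merges to 03:40–04:45, 05:55–07:00, 07:05–09:00, 09:20–09:40.
03:55–04:25 meets the second set on 03:55–04:25.
04:35–05:50 meets the second set on 04:35–04:45.
06:40–07:35 meets the second set on 06:40–07:00, 07:05–07:35.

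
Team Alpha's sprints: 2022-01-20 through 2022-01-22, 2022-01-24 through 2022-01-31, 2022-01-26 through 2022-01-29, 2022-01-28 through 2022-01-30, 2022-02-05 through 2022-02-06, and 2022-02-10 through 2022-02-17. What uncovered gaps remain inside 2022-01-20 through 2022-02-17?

The merged coverage is 2022-01-20 through 2022-01-22, 2022-01-24 through 2022-01-31, 2022-02-05 through 2022-02-06, 2022-02-10 through 2022-02-17.
Gaps within 2022-01-20 through 2022-02-17: 2022-01-23 through 2022-01-23, 2022-02-01 through 2022-02-04, 2022-02-07 through 2022-02-09.

2022-01-23 through 2022-01-23, 2022-02-01 through 2022-02-04, 2022-02-07 through 2022-02-09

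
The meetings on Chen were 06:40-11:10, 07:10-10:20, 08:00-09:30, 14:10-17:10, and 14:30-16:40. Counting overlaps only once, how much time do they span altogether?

Merged: 06:40-11:10, 14:10-17:10.
Lengths: 4 h 30 min + 3 h = 7 h 30 min.

7 h 30 min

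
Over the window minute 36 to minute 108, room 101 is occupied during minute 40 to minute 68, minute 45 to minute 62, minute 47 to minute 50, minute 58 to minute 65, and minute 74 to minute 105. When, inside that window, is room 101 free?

minute 36 to minute 40, minute 68 to minute 74, minute 105 to minute 108

The merged coverage is minute 40 to minute 68, minute 74 to minute 105.
Gaps within minute 36 to minute 108: minute 36 to minute 40, minute 68 to minute 74, minute 105 to minute 108.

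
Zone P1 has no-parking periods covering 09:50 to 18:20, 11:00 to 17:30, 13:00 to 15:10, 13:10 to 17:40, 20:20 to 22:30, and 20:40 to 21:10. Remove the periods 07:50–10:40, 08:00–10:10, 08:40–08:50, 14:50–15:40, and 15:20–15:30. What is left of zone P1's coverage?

First set merges to 09:50–18:20, 20:20–22:30.
Second set merges to 07:50–10:40, 14:50–15:40.
09:50–18:20 \ B = 10:40–14:50, 15:40–18:20.
20:20–22:30: nothing removed.

10:40–14:50, 15:40–18:20, 20:20–22:30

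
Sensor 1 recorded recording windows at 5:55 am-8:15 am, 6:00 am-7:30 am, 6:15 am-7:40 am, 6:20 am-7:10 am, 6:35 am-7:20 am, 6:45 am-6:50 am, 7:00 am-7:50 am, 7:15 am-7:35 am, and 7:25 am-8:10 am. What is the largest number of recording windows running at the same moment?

6

Sweep endpoints in order; track running count of active intervals.
Peak of 6 reached at 6:45 am.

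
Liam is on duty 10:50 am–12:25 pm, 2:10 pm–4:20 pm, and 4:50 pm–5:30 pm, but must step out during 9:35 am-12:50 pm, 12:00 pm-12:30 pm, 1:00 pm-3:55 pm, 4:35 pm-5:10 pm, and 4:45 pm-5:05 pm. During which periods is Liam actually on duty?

3:55 pm-4:20 pm, 5:10 pm-5:30 pm

Second set merges to 9:35 am-12:50 pm, 1:00 pm-3:55 pm, 4:35 pm-5:10 pm.
10:50 am-12:25 pm: fully covered by B → removed.
2:10 pm-4:20 pm minus B → 3:55 pm-4:20 pm.
4:50 pm-5:30 pm minus B → 5:10 pm-5:30 pm.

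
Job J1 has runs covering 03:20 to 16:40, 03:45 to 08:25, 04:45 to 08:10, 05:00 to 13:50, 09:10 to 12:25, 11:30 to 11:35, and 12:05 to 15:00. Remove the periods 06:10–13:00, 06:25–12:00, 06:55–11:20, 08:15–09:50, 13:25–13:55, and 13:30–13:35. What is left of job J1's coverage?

First set merges to 03:20–16:40.
Second set merges to 06:10–13:00, 13:25–13:55.
03:20–16:40 \ B = 03:20–06:10, 13:00–13:25, 13:55–16:40.

03:20–06:10, 13:00–13:25, 13:55–16:40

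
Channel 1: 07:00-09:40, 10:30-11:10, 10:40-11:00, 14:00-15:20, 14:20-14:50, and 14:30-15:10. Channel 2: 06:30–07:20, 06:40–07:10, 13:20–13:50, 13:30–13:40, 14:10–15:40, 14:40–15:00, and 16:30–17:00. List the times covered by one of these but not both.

06:30–07:00, 07:20–09:40, 10:30–11:10, 13:20–13:50, 14:00–14:10, 15:20–15:40, 16:30–17:00

A, merged: 07:00–09:40, 10:30–11:10, 14:00–15:20.
B, merged: 06:30–07:20, 13:20–13:50, 14:10–15:40, 16:30–17:00.
A but not B: 07:20–09:40, 10:30–11:10, 14:00–14:10.
B but not A: 06:30–07:00, 13:20–13:50, 15:20–15:40, 16:30–17:00.
Combining gives A △ B.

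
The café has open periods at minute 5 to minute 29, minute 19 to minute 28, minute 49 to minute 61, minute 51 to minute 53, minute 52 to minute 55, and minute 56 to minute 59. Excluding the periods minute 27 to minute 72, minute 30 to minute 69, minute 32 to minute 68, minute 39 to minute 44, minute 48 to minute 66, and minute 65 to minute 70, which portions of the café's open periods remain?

minute 5 to minute 27

A, merged: minute 5 to minute 29, minute 49 to minute 61.
B, merged: minute 27 to minute 72.
minute 5 to minute 29 minus B → minute 5 to minute 27.
minute 49 to minute 61: fully covered by B → removed.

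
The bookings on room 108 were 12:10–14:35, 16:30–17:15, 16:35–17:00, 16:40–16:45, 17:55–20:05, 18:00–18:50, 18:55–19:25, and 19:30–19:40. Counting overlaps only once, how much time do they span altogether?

Merged: 12:10-14:35, 16:30-17:15, 17:55-20:05.
Lengths: 2 h 25 min + 45 min + 2 h 10 min = 5 h 20 min.

5 h 20 min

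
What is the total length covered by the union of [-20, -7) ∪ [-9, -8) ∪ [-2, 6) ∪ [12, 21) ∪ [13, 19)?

30

Merged: [-20, -7), [-2, 6), [12, 21).
Lengths: 13 + 8 + 9 = 30.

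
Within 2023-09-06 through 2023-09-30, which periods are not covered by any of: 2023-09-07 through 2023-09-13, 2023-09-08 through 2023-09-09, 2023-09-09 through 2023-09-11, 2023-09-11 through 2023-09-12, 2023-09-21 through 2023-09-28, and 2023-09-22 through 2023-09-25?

The merged coverage is 2023-09-07 through 2023-09-13, 2023-09-21 through 2023-09-28.
Uncovered inside 2023-09-06 through 2023-09-30: 2023-09-06 through 2023-09-06, 2023-09-14 through 2023-09-20, 2023-09-29 through 2023-09-30.

2023-09-06 through 2023-09-06, 2023-09-14 through 2023-09-20, 2023-09-29 through 2023-09-30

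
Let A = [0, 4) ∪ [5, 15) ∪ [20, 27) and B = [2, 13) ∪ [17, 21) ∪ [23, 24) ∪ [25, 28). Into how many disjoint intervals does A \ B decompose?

A \ B = [0, 2), [13, 15), [21, 23), [24, 25).
That is 4 disjoint pieces.

4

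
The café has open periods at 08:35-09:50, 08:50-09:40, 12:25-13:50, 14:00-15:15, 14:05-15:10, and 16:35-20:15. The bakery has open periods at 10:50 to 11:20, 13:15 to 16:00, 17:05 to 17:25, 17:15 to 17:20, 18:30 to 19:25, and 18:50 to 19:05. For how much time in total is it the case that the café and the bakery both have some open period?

3 h 5 min

Merge the first list: 08:35–09:50, 12:25–13:50, 14:00–15:15, 16:35–20:15.
Merge the second list: 10:50–11:20, 13:15–16:00, 17:05–17:25, 18:30–19:25.
A ∩ B = 13:15–13:50, 14:00–15:15, 17:05–17:25, 18:30–19:25.
Total: 35 min + 1 h 15 min + 20 min + 55 min = 3 h 5 min.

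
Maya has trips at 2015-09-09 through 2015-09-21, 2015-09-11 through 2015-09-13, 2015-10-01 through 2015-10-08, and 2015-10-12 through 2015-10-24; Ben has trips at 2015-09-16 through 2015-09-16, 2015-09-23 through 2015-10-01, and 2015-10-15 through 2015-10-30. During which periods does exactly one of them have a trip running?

A, merged: 2015-09-09 through 2015-09-21, 2015-10-01 through 2015-10-08, 2015-10-12 through 2015-10-24.
A but not B: 2015-09-09 through 2015-09-15, 2015-09-17 through 2015-09-21, 2015-10-02 through 2015-10-08, 2015-10-12 through 2015-10-14.
B but not A: 2015-09-23 through 2015-09-30, 2015-10-25 through 2015-10-30.
Combining gives A △ B.

2015-09-09 through 2015-09-15, 2015-09-17 through 2015-09-21, 2015-09-23 through 2015-09-30, 2015-10-02 through 2015-10-08, 2015-10-12 through 2015-10-14, 2015-10-25 through 2015-10-30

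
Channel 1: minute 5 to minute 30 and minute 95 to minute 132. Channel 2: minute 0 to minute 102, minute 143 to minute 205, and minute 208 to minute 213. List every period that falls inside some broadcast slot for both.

minute 5 to minute 30, minute 95 to minute 102

minute 5 to minute 30 meets the second set on minute 5 to minute 30.
minute 95 to minute 132 meets the second set on minute 95 to minute 102.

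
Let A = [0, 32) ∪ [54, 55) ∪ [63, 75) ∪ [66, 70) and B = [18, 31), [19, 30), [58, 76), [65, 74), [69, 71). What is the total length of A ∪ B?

51

Merge the first list: [0, 32), [54, 55), [63, 75).
Merge the second list: [18, 31), [58, 76).
A ∪ B = [0, 32), [54, 55), [58, 76).
Total: 32 + 1 + 18 = 51.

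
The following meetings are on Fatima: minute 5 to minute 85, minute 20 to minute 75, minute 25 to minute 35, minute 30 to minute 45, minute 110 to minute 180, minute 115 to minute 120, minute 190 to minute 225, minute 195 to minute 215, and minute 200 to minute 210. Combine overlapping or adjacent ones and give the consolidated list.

minute 5 to minute 85, minute 110 to minute 180, minute 190 to minute 225

minute 20 to minute 75 overlaps/touches minute 5 to minute 85 → extend to minute 5 to minute 85.
minute 25 to minute 35 overlaps/touches minute 5 to minute 85 → extend to minute 5 to minute 85.
minute 30 to minute 45 overlaps/touches minute 5 to minute 85 → extend to minute 5 to minute 85.
minute 110 to minute 180 is disjoint → start new block.
minute 115 to minute 120 overlaps/touches minute 110 to minute 180 → extend to minute 110 to minute 180.
minute 190 to minute 225 is disjoint → start new block.
minute 195 to minute 215 overlaps/touches minute 190 to minute 225 → extend to minute 190 to minute 225.
minute 200 to minute 210 overlaps/touches minute 190 to minute 225 → extend to minute 190 to minute 225.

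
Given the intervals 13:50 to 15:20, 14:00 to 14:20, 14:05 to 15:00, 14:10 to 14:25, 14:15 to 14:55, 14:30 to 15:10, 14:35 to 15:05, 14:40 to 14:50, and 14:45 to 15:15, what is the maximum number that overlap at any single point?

At 14:45, 7 of the intervals are simultaneously active.
No point has more.

7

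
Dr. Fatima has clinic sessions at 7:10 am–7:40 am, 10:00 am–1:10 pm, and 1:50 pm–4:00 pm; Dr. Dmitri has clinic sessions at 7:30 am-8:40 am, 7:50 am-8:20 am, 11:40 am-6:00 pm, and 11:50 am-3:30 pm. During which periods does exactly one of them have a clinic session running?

7:10 am–7:30 am, 7:40 am–8:40 am, 10:00 am–11:40 am, 1:10 pm–1:50 pm, 4:00 pm–6:00 pm

B, merged: 7:30 am–8:40 am, 11:40 am–6:00 pm.
Only in the first: 7:10 am–7:30 am, 10:00 am–11:40 am.
Only in the second: 7:40 am–8:40 am, 1:10 pm–1:50 pm, 4:00 pm–6:00 pm.
Together these are the periods covered by exactly one.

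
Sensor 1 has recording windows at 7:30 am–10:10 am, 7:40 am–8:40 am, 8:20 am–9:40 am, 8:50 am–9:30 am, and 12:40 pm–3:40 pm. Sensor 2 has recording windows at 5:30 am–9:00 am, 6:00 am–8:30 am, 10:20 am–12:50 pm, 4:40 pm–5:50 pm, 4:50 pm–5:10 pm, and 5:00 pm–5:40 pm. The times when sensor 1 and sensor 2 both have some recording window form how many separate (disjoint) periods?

2

Merge the first list: 7:30 am–10:10 am, 12:40 pm–3:40 pm.
Merge the second list: 5:30 am–9:00 am, 10:20 am–12:50 pm, 4:40 pm–5:50 pm.
A ∩ B = 7:30 am–9:00 am, 12:40 pm–12:50 pm.
That is 2 disjoint pieces.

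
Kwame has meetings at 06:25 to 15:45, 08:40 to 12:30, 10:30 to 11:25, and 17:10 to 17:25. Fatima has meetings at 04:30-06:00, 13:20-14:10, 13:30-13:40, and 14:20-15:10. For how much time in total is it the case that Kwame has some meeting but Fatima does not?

7 h 55 min

First set merges to 06:25–15:45, 17:10–17:25.
Second set merges to 04:30–06:00, 13:20–14:10, 14:20–15:10.
A \ B = 06:25–13:20, 14:10–14:20, 15:10–15:45, 17:10–17:25.
Total: 6 h 55 min + 10 min + 35 min + 15 min = 7 h 55 min.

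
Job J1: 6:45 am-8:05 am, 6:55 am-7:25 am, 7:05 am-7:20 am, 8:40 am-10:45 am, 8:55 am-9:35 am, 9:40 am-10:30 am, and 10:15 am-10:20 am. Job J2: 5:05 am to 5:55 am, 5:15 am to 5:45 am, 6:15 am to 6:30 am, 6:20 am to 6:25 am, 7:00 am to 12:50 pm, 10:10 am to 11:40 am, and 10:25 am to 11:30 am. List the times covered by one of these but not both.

5:05 am–5:55 am, 6:15 am–6:30 am, 6:45 am–7:00 am, 8:05 am–8:40 am, 10:45 am–12:50 pm

A, merged: 6:45 am–8:05 am, 8:40 am–10:45 am.
B, merged: 5:05 am–5:55 am, 6:15 am–6:30 am, 7:00 am–12:50 pm.
A \ B = 6:45 am–7:00 am.
B \ A = 5:05 am–5:55 am, 6:15 am–6:30 am, 8:05 am–8:40 am, 10:45 am–12:50 pm.
Union of the two gives the symmetric difference.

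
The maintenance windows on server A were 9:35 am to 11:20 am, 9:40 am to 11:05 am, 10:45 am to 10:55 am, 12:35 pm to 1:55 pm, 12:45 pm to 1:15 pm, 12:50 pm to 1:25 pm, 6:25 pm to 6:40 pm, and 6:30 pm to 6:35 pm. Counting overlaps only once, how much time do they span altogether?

3 h 20 min

Merged: 9:35 am–11:20 am, 12:35 pm–1:55 pm, 6:25 pm–6:40 pm.
Lengths: 1 h 45 min + 1 h 20 min + 15 min = 3 h 20 min.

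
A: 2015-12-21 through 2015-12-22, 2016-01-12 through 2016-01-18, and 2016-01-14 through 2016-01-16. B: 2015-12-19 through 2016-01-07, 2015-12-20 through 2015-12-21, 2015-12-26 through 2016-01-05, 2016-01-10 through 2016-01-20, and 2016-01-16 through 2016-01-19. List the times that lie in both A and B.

Merge the first list: 2015-12-21 through 2015-12-22, 2016-01-12 through 2016-01-18.
Merge the second list: 2015-12-19 through 2016-01-07, 2016-01-10 through 2016-01-20.
2015-12-21 through 2015-12-22 meets the second set on 2015-12-21 through 2015-12-22.
2016-01-12 through 2016-01-18 meets the second set on 2016-01-12 through 2016-01-18.

2015-12-21 through 2015-12-22, 2016-01-12 through 2016-01-18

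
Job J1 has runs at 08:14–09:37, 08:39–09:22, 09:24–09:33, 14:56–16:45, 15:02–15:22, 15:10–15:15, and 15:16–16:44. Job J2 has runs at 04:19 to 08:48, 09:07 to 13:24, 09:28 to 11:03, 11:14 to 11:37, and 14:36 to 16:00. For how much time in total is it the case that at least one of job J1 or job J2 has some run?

11 h 14 min

Merge the first list: 08:14-09:37, 14:56-16:45.
Merge the second list: 04:19-08:48, 09:07-13:24, 14:36-16:00.
A ∪ B = 04:19-13:24, 14:36-16:45.
Total: 9 h 5 min + 2 h 9 min = 11 h 14 min.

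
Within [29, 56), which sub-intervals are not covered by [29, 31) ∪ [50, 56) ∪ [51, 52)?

After merging, the occupied span is [29, 31), [50, 56).
Uncovered inside [29, 56): [31, 50).

[31, 50)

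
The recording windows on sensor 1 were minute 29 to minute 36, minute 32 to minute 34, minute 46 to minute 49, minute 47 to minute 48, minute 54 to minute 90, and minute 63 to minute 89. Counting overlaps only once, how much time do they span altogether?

Merged: minute 29 to minute 36, minute 46 to minute 49, minute 54 to minute 90.
Lengths: 7 minutes + 3 minutes + 36 minutes = 46 minutes.

46 minutes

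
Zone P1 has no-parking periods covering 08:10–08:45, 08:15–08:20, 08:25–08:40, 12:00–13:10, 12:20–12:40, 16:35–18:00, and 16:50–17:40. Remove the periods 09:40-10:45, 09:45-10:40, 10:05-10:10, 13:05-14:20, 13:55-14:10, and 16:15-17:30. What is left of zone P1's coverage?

Merge the first list: 08:10–08:45, 12:00–13:10, 16:35–18:00.
Merge the second list: 09:40–10:45, 13:05–14:20, 16:15–17:30.
08:10–08:45: nothing removed.
12:00–13:10 \ B = 12:00–13:05.
16:35–18:00 \ B = 17:30–18:00.

08:10–08:45, 12:00–13:05, 17:30–18:00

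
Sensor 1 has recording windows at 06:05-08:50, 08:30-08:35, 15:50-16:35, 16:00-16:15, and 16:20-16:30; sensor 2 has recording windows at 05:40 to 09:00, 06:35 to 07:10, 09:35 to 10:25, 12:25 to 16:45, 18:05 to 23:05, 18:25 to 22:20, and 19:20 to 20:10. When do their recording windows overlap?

06:05–08:50, 15:50–16:35

Merge the first list: 06:05–08:50, 15:50–16:35.
Merge the second list: 05:40–09:00, 09:35–10:25, 12:25–16:45, 18:05–23:05.
06:05–08:50 meets the second set on 06:05–08:50.
15:50–16:35 meets the second set on 15:50–16:35.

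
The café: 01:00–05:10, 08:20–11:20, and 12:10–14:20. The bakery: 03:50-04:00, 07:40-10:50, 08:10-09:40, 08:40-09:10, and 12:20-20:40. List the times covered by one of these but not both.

Second set merges to 03:50–04:00, 07:40–10:50, 12:20–20:40.
A but not B: 01:00–03:50, 04:00–05:10, 10:50–11:20, 12:10–12:20.
B but not A: 07:40–08:20, 14:20–20:40.
Combining gives A △ B.

01:00–03:50, 04:00–05:10, 07:40–08:20, 10:50–11:20, 12:10–12:20, 14:20–20:40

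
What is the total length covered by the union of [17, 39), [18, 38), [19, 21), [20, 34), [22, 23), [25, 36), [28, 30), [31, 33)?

Merged: [17, 39).
Length: 22.

22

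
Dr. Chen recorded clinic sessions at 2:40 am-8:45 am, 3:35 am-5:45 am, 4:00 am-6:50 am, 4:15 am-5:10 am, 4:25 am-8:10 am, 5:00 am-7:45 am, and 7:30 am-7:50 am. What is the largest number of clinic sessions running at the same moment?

6

Sweep endpoints in order; track running count of active intervals.
Peak of 6 reached at 5:00 am.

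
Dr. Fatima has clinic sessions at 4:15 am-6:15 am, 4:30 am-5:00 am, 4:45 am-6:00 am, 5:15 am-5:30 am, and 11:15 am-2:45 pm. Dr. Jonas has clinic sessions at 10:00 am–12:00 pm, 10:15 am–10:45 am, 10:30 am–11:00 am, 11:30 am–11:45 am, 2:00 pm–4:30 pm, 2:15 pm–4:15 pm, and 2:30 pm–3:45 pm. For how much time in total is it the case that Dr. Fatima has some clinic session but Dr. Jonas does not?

Merge the first list: 4:15 am–6:15 am, 11:15 am–2:45 pm.
Merge the second list: 10:00 am–12:00 pm, 2:00 pm–4:30 pm.
A \ B = 4:15 am–6:15 am, 12:00 pm–2:00 pm.
Total: 2 h + 2 h = 4 h.

4 h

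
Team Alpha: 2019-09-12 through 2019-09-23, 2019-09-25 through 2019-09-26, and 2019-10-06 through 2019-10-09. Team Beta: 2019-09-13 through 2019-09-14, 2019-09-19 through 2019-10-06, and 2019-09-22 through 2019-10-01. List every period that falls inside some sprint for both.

2019-09-13 through 2019-09-14, 2019-09-19 through 2019-09-23, 2019-09-25 through 2019-09-26, 2019-10-06 through 2019-10-06

Second set merges to 2019-09-13 through 2019-09-14, 2019-09-19 through 2019-10-06.
2019-09-12 through 2019-09-23 overlaps B on 2019-09-13 through 2019-09-14, 2019-09-19 through 2019-09-23.
2019-09-25 through 2019-09-26 overlaps B on 2019-09-25 through 2019-09-26.
2019-10-06 through 2019-10-09 overlaps B on 2019-10-06 through 2019-10-06.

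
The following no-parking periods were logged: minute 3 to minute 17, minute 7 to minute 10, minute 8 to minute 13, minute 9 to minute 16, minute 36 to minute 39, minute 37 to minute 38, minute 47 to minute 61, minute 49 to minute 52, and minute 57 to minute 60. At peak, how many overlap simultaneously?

4

Sweep endpoints in order; track running count of active intervals.
Peak of 4 reached at minute 9.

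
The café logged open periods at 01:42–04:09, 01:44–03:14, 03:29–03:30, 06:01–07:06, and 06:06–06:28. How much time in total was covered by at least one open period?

3 h 32 min

Merged: 01:42–04:09, 06:01–07:06.
Lengths: 2 h 27 min + 1 h 5 min = 3 h 32 min.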